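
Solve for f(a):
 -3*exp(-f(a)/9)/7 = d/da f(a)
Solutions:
 f(a) = 9*log(C1 - a/21)


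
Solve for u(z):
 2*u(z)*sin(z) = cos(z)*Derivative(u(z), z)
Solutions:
 u(z) = C1/cos(z)^2


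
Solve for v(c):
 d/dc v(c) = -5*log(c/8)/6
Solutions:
 v(c) = C1 - 5*c*log(c)/6 + 5*c/6 + 5*c*log(2)/2


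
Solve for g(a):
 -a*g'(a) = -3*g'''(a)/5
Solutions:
 g(a) = C1 + Integral(C2*airyai(3^(2/3)*5^(1/3)*a/3) + C3*airybi(3^(2/3)*5^(1/3)*a/3), a)


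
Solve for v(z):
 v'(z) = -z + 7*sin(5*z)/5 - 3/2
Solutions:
 v(z) = C1 - z^2/2 - 3*z/2 - 7*cos(5*z)/25


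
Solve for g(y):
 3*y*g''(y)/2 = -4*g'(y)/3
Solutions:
 g(y) = C1 + C2*y^(1/9)


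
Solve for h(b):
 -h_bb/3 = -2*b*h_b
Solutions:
 h(b) = C1 + C2*erfi(sqrt(3)*b)


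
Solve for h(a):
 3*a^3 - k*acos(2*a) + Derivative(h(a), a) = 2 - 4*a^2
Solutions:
 h(a) = C1 - 3*a^4/4 - 4*a^3/3 + 2*a + k*(a*acos(2*a) - sqrt(1 - 4*a^2)/2)


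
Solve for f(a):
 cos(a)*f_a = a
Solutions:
 f(a) = C1 + Integral(a/cos(a), a)


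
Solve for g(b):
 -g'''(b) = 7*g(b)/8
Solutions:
 g(b) = C3*exp(-7^(1/3)*b/2) + (C1*sin(sqrt(3)*7^(1/3)*b/4) + C2*cos(sqrt(3)*7^(1/3)*b/4))*exp(7^(1/3)*b/4)


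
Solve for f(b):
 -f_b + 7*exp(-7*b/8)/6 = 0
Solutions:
 f(b) = C1 - 4*exp(-7*b/8)/3


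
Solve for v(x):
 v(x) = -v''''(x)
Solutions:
 v(x) = (C1*sin(sqrt(2)*x/2) + C2*cos(sqrt(2)*x/2))*exp(-sqrt(2)*x/2) + (C3*sin(sqrt(2)*x/2) + C4*cos(sqrt(2)*x/2))*exp(sqrt(2)*x/2)


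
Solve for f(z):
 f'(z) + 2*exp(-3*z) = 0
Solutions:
 f(z) = C1 + 2*exp(-3*z)/3


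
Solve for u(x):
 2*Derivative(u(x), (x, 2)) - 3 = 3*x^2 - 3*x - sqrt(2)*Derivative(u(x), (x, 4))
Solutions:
 u(x) = C1 + C2*x + C3*sin(2^(1/4)*x) + C4*cos(2^(1/4)*x) + x^4/8 - x^3/4 + 3*x^2*(1 - sqrt(2))/4


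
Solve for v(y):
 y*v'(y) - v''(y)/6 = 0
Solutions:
 v(y) = C1 + C2*erfi(sqrt(3)*y)


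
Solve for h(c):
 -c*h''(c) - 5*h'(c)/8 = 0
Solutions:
 h(c) = C1 + C2*c^(3/8)


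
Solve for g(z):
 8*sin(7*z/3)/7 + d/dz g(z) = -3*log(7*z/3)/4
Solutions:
 g(z) = C1 - 3*z*log(z)/4 - 3*z*log(7)/4 + 3*z/4 + 3*z*log(3)/4 + 24*cos(7*z/3)/49


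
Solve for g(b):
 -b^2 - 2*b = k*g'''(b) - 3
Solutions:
 g(b) = C1 + C2*b + C3*b^2 - b^5/(60*k) - b^4/(12*k) + b^3/(2*k)


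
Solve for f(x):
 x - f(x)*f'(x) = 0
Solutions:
 f(x) = -sqrt(C1 + x^2)
 f(x) = sqrt(C1 + x^2)


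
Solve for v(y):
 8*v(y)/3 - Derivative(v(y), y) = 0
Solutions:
 v(y) = C1*exp(8*y/3)


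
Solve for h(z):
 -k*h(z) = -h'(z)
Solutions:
 h(z) = C1*exp(k*z)


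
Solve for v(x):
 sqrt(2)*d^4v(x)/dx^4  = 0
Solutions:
 v(x) = C1 + C2*x + C3*x^2 + C4*x^3


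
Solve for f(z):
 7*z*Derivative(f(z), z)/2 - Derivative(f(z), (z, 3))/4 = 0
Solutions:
 f(z) = C1 + Integral(C2*airyai(14^(1/3)*z) + C3*airybi(14^(1/3)*z), z)


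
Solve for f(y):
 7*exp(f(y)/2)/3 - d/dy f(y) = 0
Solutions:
 f(y) = 2*log(-1/(C1 + 7*y)) + 2*log(6)


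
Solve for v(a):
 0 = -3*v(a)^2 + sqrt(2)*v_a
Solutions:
 v(a) = -2/(C1 + 3*sqrt(2)*a)


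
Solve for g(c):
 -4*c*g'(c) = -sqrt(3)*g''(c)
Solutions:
 g(c) = C1 + C2*erfi(sqrt(2)*3^(3/4)*c/3)


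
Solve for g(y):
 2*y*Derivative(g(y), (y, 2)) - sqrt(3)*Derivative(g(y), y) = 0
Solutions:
 g(y) = C1 + C2*y^(sqrt(3)/2 + 1)


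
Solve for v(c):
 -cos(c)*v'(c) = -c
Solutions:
 v(c) = C1 + Integral(c/cos(c), c)


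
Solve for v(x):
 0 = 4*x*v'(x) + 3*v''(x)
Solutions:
 v(x) = C1 + C2*erf(sqrt(6)*x/3)


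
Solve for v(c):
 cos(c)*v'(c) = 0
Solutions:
 v(c) = C1


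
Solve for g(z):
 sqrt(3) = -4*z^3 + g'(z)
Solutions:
 g(z) = C1 + z^4 + sqrt(3)*z


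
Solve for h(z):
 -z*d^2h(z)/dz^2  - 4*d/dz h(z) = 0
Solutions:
 h(z) = C1 + C2/z^3


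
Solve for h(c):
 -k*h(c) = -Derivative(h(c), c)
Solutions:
 h(c) = C1*exp(c*k)


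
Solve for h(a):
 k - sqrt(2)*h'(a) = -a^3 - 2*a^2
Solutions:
 h(a) = C1 + sqrt(2)*a^4/8 + sqrt(2)*a^3/3 + sqrt(2)*a*k/2


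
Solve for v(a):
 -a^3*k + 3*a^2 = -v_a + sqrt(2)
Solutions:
 v(a) = C1 + a^4*k/4 - a^3 + sqrt(2)*a


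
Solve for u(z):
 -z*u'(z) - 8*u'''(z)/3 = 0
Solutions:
 u(z) = C1 + Integral(C2*airyai(-3^(1/3)*z/2) + C3*airybi(-3^(1/3)*z/2), z)


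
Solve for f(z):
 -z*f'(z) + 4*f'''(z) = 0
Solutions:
 f(z) = C1 + Integral(C2*airyai(2^(1/3)*z/2) + C3*airybi(2^(1/3)*z/2), z)


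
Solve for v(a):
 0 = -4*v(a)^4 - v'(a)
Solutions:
 v(a) = (-3^(2/3) - 3*3^(1/6)*I)*(1/(C1 + 4*a))^(1/3)/6
 v(a) = (-3^(2/3) + 3*3^(1/6)*I)*(1/(C1 + 4*a))^(1/3)/6
 v(a) = (1/(C1 + 12*a))^(1/3)


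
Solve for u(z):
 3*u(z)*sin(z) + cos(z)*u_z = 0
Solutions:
 u(z) = C1*cos(z)^3


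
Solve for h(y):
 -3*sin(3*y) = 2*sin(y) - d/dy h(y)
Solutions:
 h(y) = C1 - 2*cos(y) - cos(3*y)


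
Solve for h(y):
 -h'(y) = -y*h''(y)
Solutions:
 h(y) = C1 + C2*y^2


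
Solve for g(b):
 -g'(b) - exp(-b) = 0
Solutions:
 g(b) = C1 + exp(-b)


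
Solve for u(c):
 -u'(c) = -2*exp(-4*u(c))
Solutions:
 u(c) = log(-I*(C1 + 8*c)^(1/4))
 u(c) = log(I*(C1 + 8*c)^(1/4))
 u(c) = log(-(C1 + 8*c)^(1/4))
 u(c) = log(C1 + 8*c)/4


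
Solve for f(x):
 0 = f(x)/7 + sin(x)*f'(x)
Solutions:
 f(x) = C1*(cos(x) + 1)^(1/14)/(cos(x) - 1)^(1/14)


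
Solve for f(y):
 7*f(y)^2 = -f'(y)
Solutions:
 f(y) = 1/(C1 + 7*y)


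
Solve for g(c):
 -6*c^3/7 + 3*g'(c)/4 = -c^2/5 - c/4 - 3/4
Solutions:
 g(c) = C1 + 2*c^4/7 - 4*c^3/45 - c^2/6 - c


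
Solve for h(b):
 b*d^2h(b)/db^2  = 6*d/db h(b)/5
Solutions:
 h(b) = C1 + C2*b^(11/5)


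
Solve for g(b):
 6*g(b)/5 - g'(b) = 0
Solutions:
 g(b) = C1*exp(6*b/5)


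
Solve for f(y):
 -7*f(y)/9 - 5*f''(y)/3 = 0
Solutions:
 f(y) = C1*sin(sqrt(105)*y/15) + C2*cos(sqrt(105)*y/15)


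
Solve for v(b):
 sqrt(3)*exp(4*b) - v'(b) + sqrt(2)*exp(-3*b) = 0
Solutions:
 v(b) = C1 + sqrt(3)*exp(4*b)/4 - sqrt(2)*exp(-3*b)/3


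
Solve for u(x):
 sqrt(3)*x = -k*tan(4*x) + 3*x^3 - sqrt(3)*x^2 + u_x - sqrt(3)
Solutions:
 u(x) = C1 - k*log(cos(4*x))/4 - 3*x^4/4 + sqrt(3)*x^3/3 + sqrt(3)*x^2/2 + sqrt(3)*x


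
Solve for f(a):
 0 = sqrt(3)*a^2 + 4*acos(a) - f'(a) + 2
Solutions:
 f(a) = C1 + sqrt(3)*a^3/3 + 4*a*acos(a) + 2*a - 4*sqrt(1 - a^2)


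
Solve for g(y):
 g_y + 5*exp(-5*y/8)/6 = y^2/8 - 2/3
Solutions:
 g(y) = C1 + y^3/24 - 2*y/3 + 4*exp(-5*y/8)/3


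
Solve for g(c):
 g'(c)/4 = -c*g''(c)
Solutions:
 g(c) = C1 + C2*c^(3/4)


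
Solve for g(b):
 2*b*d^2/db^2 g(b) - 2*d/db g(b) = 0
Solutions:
 g(b) = C1 + C2*b^2


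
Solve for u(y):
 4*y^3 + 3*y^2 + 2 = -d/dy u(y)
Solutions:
 u(y) = C1 - y^4 - y^3 - 2*y


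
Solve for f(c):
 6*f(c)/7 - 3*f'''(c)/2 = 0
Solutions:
 f(c) = C3*exp(14^(2/3)*c/7) + (C1*sin(14^(2/3)*sqrt(3)*c/14) + C2*cos(14^(2/3)*sqrt(3)*c/14))*exp(-14^(2/3)*c/14)


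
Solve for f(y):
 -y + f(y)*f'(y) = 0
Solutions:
 f(y) = -sqrt(C1 + y^2)
 f(y) = sqrt(C1 + y^2)


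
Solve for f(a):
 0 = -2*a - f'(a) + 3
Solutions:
 f(a) = C1 - a^2 + 3*a


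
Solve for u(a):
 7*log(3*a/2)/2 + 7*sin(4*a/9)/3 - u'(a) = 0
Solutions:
 u(a) = C1 + 7*a*log(a)/2 - 7*a/2 - 4*a*log(2) + a*log(6)/2 + 3*a*log(3) - 21*cos(4*a/9)/4


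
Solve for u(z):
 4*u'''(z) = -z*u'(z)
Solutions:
 u(z) = C1 + Integral(C2*airyai(-2^(1/3)*z/2) + C3*airybi(-2^(1/3)*z/2), z)


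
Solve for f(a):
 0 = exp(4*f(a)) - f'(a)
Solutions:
 f(a) = log(-(-1/(C1 + 4*a))^(1/4))
 f(a) = log(-1/(C1 + 4*a))/4
 f(a) = log(-I*(-1/(C1 + 4*a))^(1/4))
 f(a) = log(I*(-1/(C1 + 4*a))^(1/4))


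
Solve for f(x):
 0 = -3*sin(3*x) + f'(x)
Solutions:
 f(x) = C1 - cos(3*x)


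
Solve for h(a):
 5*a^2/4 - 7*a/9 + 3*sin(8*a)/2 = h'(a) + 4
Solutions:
 h(a) = C1 + 5*a^3/12 - 7*a^2/18 - 4*a - 3*cos(8*a)/16


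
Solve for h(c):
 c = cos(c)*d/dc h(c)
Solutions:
 h(c) = C1 + Integral(c/cos(c), c)


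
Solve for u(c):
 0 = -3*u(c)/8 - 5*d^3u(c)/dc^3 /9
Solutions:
 u(c) = C3*exp(-3*5^(2/3)*c/10) + (C1*sin(3*sqrt(3)*5^(2/3)*c/20) + C2*cos(3*sqrt(3)*5^(2/3)*c/20))*exp(3*5^(2/3)*c/20)


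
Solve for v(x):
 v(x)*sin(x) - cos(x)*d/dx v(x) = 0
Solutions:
 v(x) = C1/cos(x)


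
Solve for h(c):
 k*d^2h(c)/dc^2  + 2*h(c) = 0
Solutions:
 h(c) = C1*exp(-sqrt(2)*c*sqrt(-1/k)) + C2*exp(sqrt(2)*c*sqrt(-1/k))


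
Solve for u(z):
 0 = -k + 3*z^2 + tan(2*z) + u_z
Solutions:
 u(z) = C1 + k*z - z^3 + log(cos(2*z))/2


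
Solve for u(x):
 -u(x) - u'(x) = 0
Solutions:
 u(x) = C1*exp(-x)


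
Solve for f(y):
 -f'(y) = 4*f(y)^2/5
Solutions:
 f(y) = 5/(C1 + 4*y)


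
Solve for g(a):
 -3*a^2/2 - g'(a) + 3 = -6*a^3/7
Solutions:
 g(a) = C1 + 3*a^4/14 - a^3/2 + 3*a


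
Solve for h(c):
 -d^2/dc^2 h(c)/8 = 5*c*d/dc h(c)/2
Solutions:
 h(c) = C1 + C2*erf(sqrt(10)*c)


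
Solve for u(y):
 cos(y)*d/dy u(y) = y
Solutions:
 u(y) = C1 + Integral(y/cos(y), y)


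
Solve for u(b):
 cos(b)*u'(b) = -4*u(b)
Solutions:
 u(b) = C1*(sin(b)^2 - 2*sin(b) + 1)/(sin(b)^2 + 2*sin(b) + 1)


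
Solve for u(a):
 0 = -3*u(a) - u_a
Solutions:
 u(a) = C1*exp(-3*a)


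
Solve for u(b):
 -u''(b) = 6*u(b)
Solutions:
 u(b) = C1*sin(sqrt(6)*b) + C2*cos(sqrt(6)*b)


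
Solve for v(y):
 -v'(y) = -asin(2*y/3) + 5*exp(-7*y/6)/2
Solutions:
 v(y) = C1 + y*asin(2*y/3) + sqrt(9 - 4*y^2)/2 + 15*exp(-7*y/6)/7


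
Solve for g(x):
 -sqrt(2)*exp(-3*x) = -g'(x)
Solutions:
 g(x) = C1 - sqrt(2)*exp(-3*x)/3


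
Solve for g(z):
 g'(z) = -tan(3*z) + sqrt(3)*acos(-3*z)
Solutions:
 g(z) = C1 + sqrt(3)*(z*acos(-3*z) + sqrt(1 - 9*z^2)/3) + log(cos(3*z))/3


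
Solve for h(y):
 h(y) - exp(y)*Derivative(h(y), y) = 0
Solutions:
 h(y) = C1*exp(-exp(-y))


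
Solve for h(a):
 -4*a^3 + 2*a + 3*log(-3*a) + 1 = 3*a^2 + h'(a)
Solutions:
 h(a) = C1 - a^4 - a^3 + a^2 + 3*a*log(-a) + a*(-2 + 3*log(3))


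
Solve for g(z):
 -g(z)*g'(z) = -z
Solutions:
 g(z) = -sqrt(C1 + z^2)
 g(z) = sqrt(C1 + z^2)


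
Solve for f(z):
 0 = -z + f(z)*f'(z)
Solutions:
 f(z) = -sqrt(C1 + z^2)
 f(z) = sqrt(C1 + z^2)


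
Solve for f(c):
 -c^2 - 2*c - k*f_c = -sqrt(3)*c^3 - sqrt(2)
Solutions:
 f(c) = C1 + sqrt(3)*c^4/(4*k) - c^3/(3*k) - c^2/k + sqrt(2)*c/k


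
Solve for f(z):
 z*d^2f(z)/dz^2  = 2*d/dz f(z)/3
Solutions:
 f(z) = C1 + C2*z^(5/3)


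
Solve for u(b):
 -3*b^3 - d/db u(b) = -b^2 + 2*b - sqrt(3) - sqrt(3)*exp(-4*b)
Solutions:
 u(b) = C1 - 3*b^4/4 + b^3/3 - b^2 + sqrt(3)*b - sqrt(3)*exp(-4*b)/4


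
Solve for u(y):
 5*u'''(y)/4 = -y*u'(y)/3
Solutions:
 u(y) = C1 + Integral(C2*airyai(-30^(2/3)*y/15) + C3*airybi(-30^(2/3)*y/15), y)


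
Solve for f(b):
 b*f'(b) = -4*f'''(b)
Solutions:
 f(b) = C1 + Integral(C2*airyai(-2^(1/3)*b/2) + C3*airybi(-2^(1/3)*b/2), b)


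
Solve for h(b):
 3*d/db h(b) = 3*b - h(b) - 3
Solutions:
 h(b) = C1*exp(-b/3) + 3*b - 12


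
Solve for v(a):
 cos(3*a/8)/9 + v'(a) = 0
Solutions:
 v(a) = C1 - 8*sin(3*a/8)/27


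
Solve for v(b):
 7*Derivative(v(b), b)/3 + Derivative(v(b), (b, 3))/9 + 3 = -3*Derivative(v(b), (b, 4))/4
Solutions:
 v(b) = C1 + C2*exp(b*(-8 + 8*2^(2/3)/(243*sqrt(2893849) + 413375)^(1/3) + 2^(1/3)*(243*sqrt(2893849) + 413375)^(1/3))/162)*sin(2^(1/3)*sqrt(3)*b*(-(243*sqrt(2893849) + 413375)^(1/3) + 8*2^(1/3)/(243*sqrt(2893849) + 413375)^(1/3))/162) + C3*exp(b*(-8 + 8*2^(2/3)/(243*sqrt(2893849) + 413375)^(1/3) + 2^(1/3)*(243*sqrt(2893849) + 413375)^(1/3))/162)*cos(2^(1/3)*sqrt(3)*b*(-(243*sqrt(2893849) + 413375)^(1/3) + 8*2^(1/3)/(243*sqrt(2893849) + 413375)^(1/3))/162) + C4*exp(-b*(8*2^(2/3)/(243*sqrt(2893849) + 413375)^(1/3) + 4 + 2^(1/3)*(243*sqrt(2893849) + 413375)^(1/3))/81) - 9*b/7


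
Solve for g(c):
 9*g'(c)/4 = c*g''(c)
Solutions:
 g(c) = C1 + C2*c^(13/4)


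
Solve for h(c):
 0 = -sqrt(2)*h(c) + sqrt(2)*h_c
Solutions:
 h(c) = C1*exp(c)


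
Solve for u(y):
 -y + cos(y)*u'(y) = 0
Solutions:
 u(y) = C1 + Integral(y/cos(y), y)


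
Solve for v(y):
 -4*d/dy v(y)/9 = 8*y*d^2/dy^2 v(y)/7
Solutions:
 v(y) = C1 + C2*y^(11/18)


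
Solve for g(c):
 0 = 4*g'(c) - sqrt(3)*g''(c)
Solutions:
 g(c) = C1 + C2*exp(4*sqrt(3)*c/3)


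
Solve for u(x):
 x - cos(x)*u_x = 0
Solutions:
 u(x) = C1 + Integral(x/cos(x), x)


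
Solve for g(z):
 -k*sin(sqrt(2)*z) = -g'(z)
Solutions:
 g(z) = C1 - sqrt(2)*k*cos(sqrt(2)*z)/2


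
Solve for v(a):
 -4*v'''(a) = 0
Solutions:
 v(a) = C1 + C2*a + C3*a^2


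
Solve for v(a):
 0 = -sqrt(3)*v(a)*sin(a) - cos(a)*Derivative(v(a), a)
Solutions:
 v(a) = C1*cos(a)^(sqrt(3))


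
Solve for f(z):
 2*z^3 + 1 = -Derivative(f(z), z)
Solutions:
 f(z) = C1 - z^4/2 - z


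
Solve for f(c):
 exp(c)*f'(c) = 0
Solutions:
 f(c) = C1


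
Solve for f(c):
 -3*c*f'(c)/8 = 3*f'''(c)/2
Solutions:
 f(c) = C1 + Integral(C2*airyai(-2^(1/3)*c/2) + C3*airybi(-2^(1/3)*c/2), c)


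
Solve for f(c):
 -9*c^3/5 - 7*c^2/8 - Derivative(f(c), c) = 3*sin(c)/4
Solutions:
 f(c) = C1 - 9*c^4/20 - 7*c^3/24 + 3*cos(c)/4


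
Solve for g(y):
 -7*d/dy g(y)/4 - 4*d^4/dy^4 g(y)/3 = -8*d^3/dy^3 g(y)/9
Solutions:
 g(y) = C1 + C2*exp(y*(32*2^(2/3)/(27*sqrt(310737) + 15053)^(1/3) + 16 + 2^(1/3)*(27*sqrt(310737) + 15053)^(1/3))/72)*sin(2^(1/3)*sqrt(3)*y*(-(27*sqrt(310737) + 15053)^(1/3) + 32*2^(1/3)/(27*sqrt(310737) + 15053)^(1/3))/72) + C3*exp(y*(32*2^(2/3)/(27*sqrt(310737) + 15053)^(1/3) + 16 + 2^(1/3)*(27*sqrt(310737) + 15053)^(1/3))/72)*cos(2^(1/3)*sqrt(3)*y*(-(27*sqrt(310737) + 15053)^(1/3) + 32*2^(1/3)/(27*sqrt(310737) + 15053)^(1/3))/72) + C4*exp(y*(-2^(1/3)*(27*sqrt(310737) + 15053)^(1/3) - 32*2^(2/3)/(27*sqrt(310737) + 15053)^(1/3) + 8)/36)


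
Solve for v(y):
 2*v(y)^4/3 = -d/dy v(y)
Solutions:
 v(y) = (-1 - sqrt(3)*I)*(1/(C1 + 2*y))^(1/3)/2
 v(y) = (-1 + sqrt(3)*I)*(1/(C1 + 2*y))^(1/3)/2
 v(y) = (1/(C1 + 2*y))^(1/3)


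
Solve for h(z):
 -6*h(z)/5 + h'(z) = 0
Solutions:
 h(z) = C1*exp(6*z/5)


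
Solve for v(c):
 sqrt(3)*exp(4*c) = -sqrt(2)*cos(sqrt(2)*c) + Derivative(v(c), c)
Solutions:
 v(c) = C1 + sqrt(3)*exp(4*c)/4 + sin(sqrt(2)*c)


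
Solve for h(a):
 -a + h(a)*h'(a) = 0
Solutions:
 h(a) = -sqrt(C1 + a^2)
 h(a) = sqrt(C1 + a^2)


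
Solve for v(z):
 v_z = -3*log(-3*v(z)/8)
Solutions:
 Integral(1/(log(-_y) - 3*log(2) + log(3)), (_y, v(z)))/3 = C1 - z


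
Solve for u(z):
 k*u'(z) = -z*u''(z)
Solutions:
 u(z) = C1 + z^(1 - re(k))*(C2*sin(log(z)*Abs(im(k))) + C3*cos(log(z)*im(k)))


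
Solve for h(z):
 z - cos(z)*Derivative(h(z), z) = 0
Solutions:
 h(z) = C1 + Integral(z/cos(z), z)


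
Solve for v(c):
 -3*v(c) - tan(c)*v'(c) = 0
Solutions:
 v(c) = C1/sin(c)^3


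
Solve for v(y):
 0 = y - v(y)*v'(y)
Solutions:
 v(y) = -sqrt(C1 + y^2)
 v(y) = sqrt(C1 + y^2)


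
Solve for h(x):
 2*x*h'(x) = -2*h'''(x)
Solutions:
 h(x) = C1 + Integral(C2*airyai(-x) + C3*airybi(-x), x)


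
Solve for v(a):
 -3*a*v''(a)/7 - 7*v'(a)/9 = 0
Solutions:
 v(a) = C1 + C2/a^(22/27)


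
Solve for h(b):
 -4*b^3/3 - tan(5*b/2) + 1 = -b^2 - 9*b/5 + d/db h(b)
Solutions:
 h(b) = C1 - b^4/3 + b^3/3 + 9*b^2/10 + b + 2*log(cos(5*b/2))/5


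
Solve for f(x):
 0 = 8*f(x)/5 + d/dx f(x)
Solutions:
 f(x) = C1*exp(-8*x/5)


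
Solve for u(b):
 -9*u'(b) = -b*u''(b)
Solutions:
 u(b) = C1 + C2*b^10


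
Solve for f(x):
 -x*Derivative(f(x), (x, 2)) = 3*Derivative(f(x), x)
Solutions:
 f(x) = C1 + C2/x^2


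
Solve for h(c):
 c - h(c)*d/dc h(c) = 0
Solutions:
 h(c) = -sqrt(C1 + c^2)
 h(c) = sqrt(C1 + c^2)


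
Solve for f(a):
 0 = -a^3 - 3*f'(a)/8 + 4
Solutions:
 f(a) = C1 - 2*a^4/3 + 32*a/3


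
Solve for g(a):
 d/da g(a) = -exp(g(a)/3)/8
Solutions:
 g(a) = 3*log(1/(C1 + a)) + 3*log(24)


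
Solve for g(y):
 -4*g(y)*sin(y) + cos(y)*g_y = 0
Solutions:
 g(y) = C1/cos(y)^4


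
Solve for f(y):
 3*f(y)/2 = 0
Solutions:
 f(y) = 0


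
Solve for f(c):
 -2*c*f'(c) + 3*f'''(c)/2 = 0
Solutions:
 f(c) = C1 + Integral(C2*airyai(6^(2/3)*c/3) + C3*airybi(6^(2/3)*c/3), c)


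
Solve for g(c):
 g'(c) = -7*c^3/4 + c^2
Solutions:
 g(c) = C1 - 7*c^4/16 + c^3/3


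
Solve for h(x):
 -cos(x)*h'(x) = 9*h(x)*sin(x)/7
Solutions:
 h(x) = C1*cos(x)^(9/7)


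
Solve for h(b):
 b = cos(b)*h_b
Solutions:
 h(b) = C1 + Integral(b/cos(b), b)


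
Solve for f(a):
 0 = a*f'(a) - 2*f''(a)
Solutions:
 f(a) = C1 + C2*erfi(a/2)


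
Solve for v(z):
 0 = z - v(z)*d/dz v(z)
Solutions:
 v(z) = -sqrt(C1 + z^2)
 v(z) = sqrt(C1 + z^2)


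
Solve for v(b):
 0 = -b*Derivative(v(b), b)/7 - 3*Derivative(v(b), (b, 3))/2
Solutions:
 v(b) = C1 + Integral(C2*airyai(-2^(1/3)*21^(2/3)*b/21) + C3*airybi(-2^(1/3)*21^(2/3)*b/21), b)


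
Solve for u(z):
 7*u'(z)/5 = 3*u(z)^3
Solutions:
 u(z) = -sqrt(14)*sqrt(-1/(C1 + 15*z))/2
 u(z) = sqrt(14)*sqrt(-1/(C1 + 15*z))/2


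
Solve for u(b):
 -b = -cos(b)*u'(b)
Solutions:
 u(b) = C1 + Integral(b/cos(b), b)


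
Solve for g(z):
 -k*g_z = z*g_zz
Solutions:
 g(z) = C1 + z^(1 - re(k))*(C2*sin(log(z)*Abs(im(k))) + C3*cos(log(z)*im(k)))


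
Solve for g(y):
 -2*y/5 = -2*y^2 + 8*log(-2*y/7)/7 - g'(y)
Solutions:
 g(y) = C1 - 2*y^3/3 + y^2/5 + 8*y*log(-y)/7 + 8*y*(-log(7) - 1 + log(2))/7


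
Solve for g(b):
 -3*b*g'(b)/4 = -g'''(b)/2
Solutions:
 g(b) = C1 + Integral(C2*airyai(2^(2/3)*3^(1/3)*b/2) + C3*airybi(2^(2/3)*3^(1/3)*b/2), b)


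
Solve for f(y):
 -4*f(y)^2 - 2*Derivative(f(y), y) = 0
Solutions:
 f(y) = 1/(C1 + 2*y)


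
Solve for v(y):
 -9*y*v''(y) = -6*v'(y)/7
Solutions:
 v(y) = C1 + C2*y^(23/21)


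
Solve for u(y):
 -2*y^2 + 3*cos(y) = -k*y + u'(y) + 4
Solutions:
 u(y) = C1 + k*y^2/2 - 2*y^3/3 - 4*y + 3*sin(y)


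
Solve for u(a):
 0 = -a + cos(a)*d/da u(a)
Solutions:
 u(a) = C1 + Integral(a/cos(a), a)


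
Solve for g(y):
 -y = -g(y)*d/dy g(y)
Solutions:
 g(y) = -sqrt(C1 + y^2)
 g(y) = sqrt(C1 + y^2)


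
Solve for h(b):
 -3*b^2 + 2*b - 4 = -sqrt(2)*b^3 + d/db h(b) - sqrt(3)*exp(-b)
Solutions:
 h(b) = C1 + sqrt(2)*b^4/4 - b^3 + b^2 - 4*b - sqrt(3)*exp(-b)


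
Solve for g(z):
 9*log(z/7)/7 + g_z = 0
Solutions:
 g(z) = C1 - 9*z*log(z)/7 + 9*z/7 + 9*z*log(7)/7


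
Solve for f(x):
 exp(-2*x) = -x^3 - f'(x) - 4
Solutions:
 f(x) = C1 - x^4/4 - 4*x + exp(-2*x)/2


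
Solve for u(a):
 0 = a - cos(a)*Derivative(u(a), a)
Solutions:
 u(a) = C1 + Integral(a/cos(a), a)


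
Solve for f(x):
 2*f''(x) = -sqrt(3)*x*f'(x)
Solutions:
 f(x) = C1 + C2*erf(3^(1/4)*x/2)


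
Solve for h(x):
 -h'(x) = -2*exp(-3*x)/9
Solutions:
 h(x) = C1 - 2*exp(-3*x)/27


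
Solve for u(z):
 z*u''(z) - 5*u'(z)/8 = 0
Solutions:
 u(z) = C1 + C2*z^(13/8)


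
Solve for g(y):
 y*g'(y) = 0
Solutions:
 g(y) = C1


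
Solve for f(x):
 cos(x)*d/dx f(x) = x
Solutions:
 f(x) = C1 + Integral(x/cos(x), x)


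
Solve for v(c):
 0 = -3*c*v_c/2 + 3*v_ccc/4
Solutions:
 v(c) = C1 + Integral(C2*airyai(2^(1/3)*c) + C3*airybi(2^(1/3)*c), c)


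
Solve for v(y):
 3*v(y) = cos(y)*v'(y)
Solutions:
 v(y) = C1*(sin(y) + 1)^(3/2)/(sin(y) - 1)^(3/2)


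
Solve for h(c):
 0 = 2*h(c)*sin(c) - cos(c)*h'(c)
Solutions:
 h(c) = C1/cos(c)^2


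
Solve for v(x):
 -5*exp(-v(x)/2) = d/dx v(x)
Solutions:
 v(x) = 2*log(C1 - 5*x/2)


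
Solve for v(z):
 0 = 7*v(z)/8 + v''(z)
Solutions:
 v(z) = C1*sin(sqrt(14)*z/4) + C2*cos(sqrt(14)*z/4)


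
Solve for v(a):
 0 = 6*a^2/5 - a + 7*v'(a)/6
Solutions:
 v(a) = C1 - 12*a^3/35 + 3*a^2/7


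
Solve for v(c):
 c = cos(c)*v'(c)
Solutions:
 v(c) = C1 + Integral(c/cos(c), c)


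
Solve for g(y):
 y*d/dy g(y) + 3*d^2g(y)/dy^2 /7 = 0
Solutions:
 g(y) = C1 + C2*erf(sqrt(42)*y/6)


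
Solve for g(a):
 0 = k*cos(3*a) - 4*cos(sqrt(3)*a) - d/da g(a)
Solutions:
 g(a) = C1 + k*sin(3*a)/3 - 4*sqrt(3)*sin(sqrt(3)*a)/3


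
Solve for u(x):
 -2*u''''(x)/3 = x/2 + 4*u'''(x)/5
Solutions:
 u(x) = C1 + C2*x + C3*x^2 + C4*exp(-6*x/5) - 5*x^4/192 + 25*x^3/288


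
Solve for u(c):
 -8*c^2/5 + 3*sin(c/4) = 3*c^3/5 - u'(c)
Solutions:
 u(c) = C1 + 3*c^4/20 + 8*c^3/15 + 12*cos(c/4)


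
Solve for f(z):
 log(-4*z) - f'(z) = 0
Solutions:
 f(z) = C1 + z*log(-z) + z*(-1 + 2*log(2))


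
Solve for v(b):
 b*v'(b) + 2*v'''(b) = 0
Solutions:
 v(b) = C1 + Integral(C2*airyai(-2^(2/3)*b/2) + C3*airybi(-2^(2/3)*b/2), b)


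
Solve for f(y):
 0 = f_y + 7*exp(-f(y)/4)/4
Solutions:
 f(y) = 4*log(C1 - 7*y/16)


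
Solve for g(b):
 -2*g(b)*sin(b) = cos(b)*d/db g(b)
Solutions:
 g(b) = C1*cos(b)^2


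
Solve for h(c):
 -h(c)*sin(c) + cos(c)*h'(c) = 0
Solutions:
 h(c) = C1/cos(c)


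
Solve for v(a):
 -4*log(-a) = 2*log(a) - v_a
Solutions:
 v(a) = C1 + 6*a*log(a) + 2*a*(-3 + 2*I*pi)


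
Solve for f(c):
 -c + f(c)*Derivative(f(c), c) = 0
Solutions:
 f(c) = -sqrt(C1 + c^2)
 f(c) = sqrt(C1 + c^2)


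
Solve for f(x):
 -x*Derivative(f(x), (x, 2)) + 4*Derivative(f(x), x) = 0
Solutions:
 f(x) = C1 + C2*x^5


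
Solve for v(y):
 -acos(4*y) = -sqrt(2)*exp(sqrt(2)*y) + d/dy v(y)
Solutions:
 v(y) = C1 - y*acos(4*y) + sqrt(1 - 16*y^2)/4 + exp(sqrt(2)*y)


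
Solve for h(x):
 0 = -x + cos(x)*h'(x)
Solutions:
 h(x) = C1 + Integral(x/cos(x), x)


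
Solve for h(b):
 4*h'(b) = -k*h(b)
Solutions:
 h(b) = C1*exp(-b*k/4)


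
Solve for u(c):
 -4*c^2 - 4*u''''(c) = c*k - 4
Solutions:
 u(c) = C1 + C2*c + C3*c^2 + C4*c^3 - c^6/360 - c^5*k/480 + c^4/24


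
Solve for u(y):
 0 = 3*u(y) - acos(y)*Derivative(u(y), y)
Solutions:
 u(y) = C1*exp(3*Integral(1/acos(y), y))


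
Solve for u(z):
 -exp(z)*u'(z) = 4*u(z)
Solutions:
 u(z) = C1*exp(4*exp(-z))


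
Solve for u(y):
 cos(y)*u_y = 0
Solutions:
 u(y) = C1


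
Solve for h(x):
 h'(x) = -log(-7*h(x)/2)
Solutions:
 Integral(1/(log(-_y) - log(2) + log(7)), (_y, h(x))) = C1 - x


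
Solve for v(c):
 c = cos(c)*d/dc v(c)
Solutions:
 v(c) = C1 + Integral(c/cos(c), c)


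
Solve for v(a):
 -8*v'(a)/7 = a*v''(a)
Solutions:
 v(a) = C1 + C2/a^(1/7)


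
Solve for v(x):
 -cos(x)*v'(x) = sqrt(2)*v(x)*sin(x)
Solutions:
 v(x) = C1*cos(x)^(sqrt(2))


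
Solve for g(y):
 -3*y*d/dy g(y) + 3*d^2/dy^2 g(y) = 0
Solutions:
 g(y) = C1 + C2*erfi(sqrt(2)*y/2)


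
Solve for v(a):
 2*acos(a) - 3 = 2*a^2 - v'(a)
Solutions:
 v(a) = C1 + 2*a^3/3 - 2*a*acos(a) + 3*a + 2*sqrt(1 - a^2)


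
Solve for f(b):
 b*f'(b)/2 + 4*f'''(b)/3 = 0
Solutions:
 f(b) = C1 + Integral(C2*airyai(-3^(1/3)*b/2) + C3*airybi(-3^(1/3)*b/2), b)


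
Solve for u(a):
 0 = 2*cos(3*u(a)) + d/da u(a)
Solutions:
 u(a) = -asin((C1 + exp(12*a))/(C1 - exp(12*a)))/3 + pi/3
 u(a) = asin((C1 + exp(12*a))/(C1 - exp(12*a)))/3


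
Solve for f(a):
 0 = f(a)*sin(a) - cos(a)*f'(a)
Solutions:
 f(a) = C1/cos(a)


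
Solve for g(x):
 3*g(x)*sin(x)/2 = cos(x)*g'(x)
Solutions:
 g(x) = C1/cos(x)^(3/2)


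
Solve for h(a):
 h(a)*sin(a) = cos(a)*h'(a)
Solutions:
 h(a) = C1/cos(a)


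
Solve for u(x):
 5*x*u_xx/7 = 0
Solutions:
 u(x) = C1 + C2*x


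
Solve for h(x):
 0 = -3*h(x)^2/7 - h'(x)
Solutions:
 h(x) = 7/(C1 + 3*x)


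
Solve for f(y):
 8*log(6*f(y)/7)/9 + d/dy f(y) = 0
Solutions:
 9*Integral(1/(log(_y) - log(7) + log(6)), (_y, f(y)))/8 = C1 - y


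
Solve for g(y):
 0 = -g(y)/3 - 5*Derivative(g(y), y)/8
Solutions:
 g(y) = C1*exp(-8*y/15)


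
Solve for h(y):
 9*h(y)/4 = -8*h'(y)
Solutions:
 h(y) = C1*exp(-9*y/32)


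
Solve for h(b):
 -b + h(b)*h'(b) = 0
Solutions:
 h(b) = -sqrt(C1 + b^2)
 h(b) = sqrt(C1 + b^2)


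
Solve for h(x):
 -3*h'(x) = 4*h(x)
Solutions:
 h(x) = C1*exp(-4*x/3)


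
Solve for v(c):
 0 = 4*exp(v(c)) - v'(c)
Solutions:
 v(c) = log(-1/(C1 + 4*c))


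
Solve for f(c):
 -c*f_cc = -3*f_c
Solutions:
 f(c) = C1 + C2*c^4


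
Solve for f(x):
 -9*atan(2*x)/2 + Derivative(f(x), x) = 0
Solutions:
 f(x) = C1 + 9*x*atan(2*x)/2 - 9*log(4*x^2 + 1)/8


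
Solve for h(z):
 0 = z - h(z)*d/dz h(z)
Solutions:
 h(z) = -sqrt(C1 + z^2)
 h(z) = sqrt(C1 + z^2)


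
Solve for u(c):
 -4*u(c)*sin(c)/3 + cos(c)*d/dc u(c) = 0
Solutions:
 u(c) = C1/cos(c)^(4/3)


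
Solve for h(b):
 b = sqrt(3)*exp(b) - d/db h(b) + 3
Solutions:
 h(b) = C1 - b^2/2 + 3*b + sqrt(3)*exp(b)


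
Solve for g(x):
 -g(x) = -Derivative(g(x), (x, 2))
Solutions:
 g(x) = C1*exp(-x) + C2*exp(x)


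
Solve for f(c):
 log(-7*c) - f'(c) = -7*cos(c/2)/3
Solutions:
 f(c) = C1 + c*log(-c) - c + c*log(7) + 14*sin(c/2)/3


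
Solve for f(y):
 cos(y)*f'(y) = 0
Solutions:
 f(y) = C1


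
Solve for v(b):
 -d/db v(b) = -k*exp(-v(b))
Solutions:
 v(b) = log(C1 + b*k)


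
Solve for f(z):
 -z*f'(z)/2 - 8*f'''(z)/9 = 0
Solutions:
 f(z) = C1 + Integral(C2*airyai(-6^(2/3)*z/4) + C3*airybi(-6^(2/3)*z/4), z)


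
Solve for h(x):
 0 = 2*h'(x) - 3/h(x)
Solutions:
 h(x) = -sqrt(C1 + 3*x)
 h(x) = sqrt(C1 + 3*x)


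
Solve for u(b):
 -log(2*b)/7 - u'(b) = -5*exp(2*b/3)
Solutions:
 u(b) = C1 - b*log(b)/7 + b*(1 - log(2))/7 + 15*exp(2*b/3)/2


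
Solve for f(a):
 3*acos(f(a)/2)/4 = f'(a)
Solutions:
 Integral(1/acos(_y/2), (_y, f(a))) = C1 + 3*a/4


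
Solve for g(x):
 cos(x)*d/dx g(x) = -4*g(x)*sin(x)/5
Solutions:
 g(x) = C1*cos(x)^(4/5)


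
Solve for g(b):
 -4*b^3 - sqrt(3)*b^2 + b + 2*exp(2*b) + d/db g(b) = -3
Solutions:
 g(b) = C1 + b^4 + sqrt(3)*b^3/3 - b^2/2 - 3*b - exp(2*b)


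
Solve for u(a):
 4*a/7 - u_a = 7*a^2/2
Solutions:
 u(a) = C1 - 7*a^3/6 + 2*a^2/7


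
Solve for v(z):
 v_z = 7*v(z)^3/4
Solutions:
 v(z) = -sqrt(2)*sqrt(-1/(C1 + 7*z))
 v(z) = sqrt(2)*sqrt(-1/(C1 + 7*z))


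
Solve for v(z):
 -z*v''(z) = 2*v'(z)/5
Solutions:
 v(z) = C1 + C2*z^(3/5)


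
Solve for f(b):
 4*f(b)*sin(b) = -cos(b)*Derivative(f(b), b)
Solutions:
 f(b) = C1*cos(b)^4


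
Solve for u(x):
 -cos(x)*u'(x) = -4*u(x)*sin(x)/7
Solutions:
 u(x) = C1/cos(x)^(4/7)


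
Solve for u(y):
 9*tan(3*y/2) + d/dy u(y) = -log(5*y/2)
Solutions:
 u(y) = C1 - y*log(y) - y*log(5) + y*log(2) + y + 6*log(cos(3*y/2))


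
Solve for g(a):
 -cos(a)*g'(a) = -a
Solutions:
 g(a) = C1 + Integral(a/cos(a), a)


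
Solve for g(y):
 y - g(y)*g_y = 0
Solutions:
 g(y) = -sqrt(C1 + y^2)
 g(y) = sqrt(C1 + y^2)


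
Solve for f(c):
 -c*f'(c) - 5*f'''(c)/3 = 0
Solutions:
 f(c) = C1 + Integral(C2*airyai(-3^(1/3)*5^(2/3)*c/5) + C3*airybi(-3^(1/3)*5^(2/3)*c/5), c)


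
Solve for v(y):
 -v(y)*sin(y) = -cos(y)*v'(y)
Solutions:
 v(y) = C1/cos(y)


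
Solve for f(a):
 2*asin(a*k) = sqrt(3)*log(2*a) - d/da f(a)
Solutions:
 f(a) = C1 + sqrt(3)*a*(log(a) - 1) + sqrt(3)*a*log(2) - 2*Piecewise((a*asin(a*k) + sqrt(-a^2*k^2 + 1)/k, Ne(k, 0)), (0, True))


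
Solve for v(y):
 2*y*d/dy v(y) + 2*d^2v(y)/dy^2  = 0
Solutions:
 v(y) = C1 + C2*erf(sqrt(2)*y/2)


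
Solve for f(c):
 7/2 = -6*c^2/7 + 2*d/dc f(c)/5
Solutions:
 f(c) = C1 + 5*c^3/7 + 35*c/4


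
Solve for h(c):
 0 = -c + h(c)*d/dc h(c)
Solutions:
 h(c) = -sqrt(C1 + c^2)
 h(c) = sqrt(C1 + c^2)


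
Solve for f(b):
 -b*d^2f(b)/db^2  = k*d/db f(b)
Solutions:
 f(b) = C1 + b^(1 - re(k))*(C2*sin(log(b)*Abs(im(k))) + C3*cos(log(b)*im(k)))


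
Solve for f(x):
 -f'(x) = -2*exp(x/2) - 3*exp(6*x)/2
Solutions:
 f(x) = C1 + 4*exp(x/2) + exp(6*x)/4


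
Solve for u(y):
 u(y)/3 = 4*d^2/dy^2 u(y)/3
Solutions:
 u(y) = C1*exp(-y/2) + C2*exp(y/2)


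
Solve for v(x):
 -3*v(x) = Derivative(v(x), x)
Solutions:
 v(x) = C1*exp(-3*x)


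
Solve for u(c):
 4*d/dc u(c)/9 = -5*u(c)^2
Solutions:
 u(c) = 4/(C1 + 45*c)


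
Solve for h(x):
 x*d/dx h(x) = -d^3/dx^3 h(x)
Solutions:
 h(x) = C1 + Integral(C2*airyai(-x) + C3*airybi(-x), x)


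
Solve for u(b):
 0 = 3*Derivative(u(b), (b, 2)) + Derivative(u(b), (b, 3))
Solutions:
 u(b) = C1 + C2*b + C3*exp(-3*b)


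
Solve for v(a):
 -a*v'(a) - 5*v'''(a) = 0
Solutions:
 v(a) = C1 + Integral(C2*airyai(-5^(2/3)*a/5) + C3*airybi(-5^(2/3)*a/5), a)


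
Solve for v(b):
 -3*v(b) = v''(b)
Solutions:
 v(b) = C1*sin(sqrt(3)*b) + C2*cos(sqrt(3)*b)


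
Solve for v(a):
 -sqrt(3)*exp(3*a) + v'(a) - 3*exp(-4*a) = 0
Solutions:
 v(a) = C1 + sqrt(3)*exp(3*a)/3 - 3*exp(-4*a)/4


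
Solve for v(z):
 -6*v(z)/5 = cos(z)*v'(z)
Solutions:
 v(z) = C1*(sin(z) - 1)^(3/5)/(sin(z) + 1)^(3/5)


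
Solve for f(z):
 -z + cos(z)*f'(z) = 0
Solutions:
 f(z) = C1 + Integral(z/cos(z), z)


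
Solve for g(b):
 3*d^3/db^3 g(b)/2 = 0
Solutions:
 g(b) = C1 + C2*b + C3*b^2


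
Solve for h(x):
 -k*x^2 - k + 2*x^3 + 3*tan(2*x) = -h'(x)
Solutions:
 h(x) = C1 + k*x^3/3 + k*x - x^4/2 + 3*log(cos(2*x))/2


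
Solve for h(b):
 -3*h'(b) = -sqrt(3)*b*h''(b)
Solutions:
 h(b) = C1 + C2*b^(1 + sqrt(3))


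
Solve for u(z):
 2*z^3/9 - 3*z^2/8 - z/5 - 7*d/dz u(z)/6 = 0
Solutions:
 u(z) = C1 + z^4/21 - 3*z^3/28 - 3*z^2/35


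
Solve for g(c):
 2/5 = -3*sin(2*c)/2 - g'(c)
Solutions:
 g(c) = C1 - 2*c/5 + 3*cos(2*c)/4


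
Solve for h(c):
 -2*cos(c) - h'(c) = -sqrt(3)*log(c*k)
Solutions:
 h(c) = C1 + sqrt(3)*c*(log(c*k) - 1) - 2*sin(c)


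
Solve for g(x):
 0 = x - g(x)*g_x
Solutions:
 g(x) = -sqrt(C1 + x^2)
 g(x) = sqrt(C1 + x^2)


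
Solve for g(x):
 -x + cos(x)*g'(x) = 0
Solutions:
 g(x) = C1 + Integral(x/cos(x), x)


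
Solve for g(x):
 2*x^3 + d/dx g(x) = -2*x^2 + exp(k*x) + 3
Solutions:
 g(x) = C1 - x^4/2 - 2*x^3/3 + 3*x + exp(k*x)/k


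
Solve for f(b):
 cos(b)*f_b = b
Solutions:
 f(b) = C1 + Integral(b/cos(b), b)


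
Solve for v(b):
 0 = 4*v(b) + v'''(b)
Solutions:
 v(b) = C3*exp(-2^(2/3)*b) + (C1*sin(2^(2/3)*sqrt(3)*b/2) + C2*cos(2^(2/3)*sqrt(3)*b/2))*exp(2^(2/3)*b/2)


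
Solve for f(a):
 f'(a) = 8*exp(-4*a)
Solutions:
 f(a) = C1 - 2*exp(-4*a)


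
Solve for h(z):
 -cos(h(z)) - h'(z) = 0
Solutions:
 h(z) = pi - asin((C1 + exp(2*z))/(C1 - exp(2*z)))
 h(z) = asin((C1 + exp(2*z))/(C1 - exp(2*z)))


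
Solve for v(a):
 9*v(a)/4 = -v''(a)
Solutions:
 v(a) = C1*sin(3*a/2) + C2*cos(3*a/2)


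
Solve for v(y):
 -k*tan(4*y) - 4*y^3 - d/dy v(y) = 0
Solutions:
 v(y) = C1 + k*log(cos(4*y))/4 - y^4


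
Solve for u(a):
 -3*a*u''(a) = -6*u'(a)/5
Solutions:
 u(a) = C1 + C2*a^(7/5)


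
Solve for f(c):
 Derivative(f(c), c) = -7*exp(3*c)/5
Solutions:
 f(c) = C1 - 7*exp(3*c)/15


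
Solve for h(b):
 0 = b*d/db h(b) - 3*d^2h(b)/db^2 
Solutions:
 h(b) = C1 + C2*erfi(sqrt(6)*b/6)


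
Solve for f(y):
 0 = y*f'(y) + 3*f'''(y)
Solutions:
 f(y) = C1 + Integral(C2*airyai(-3^(2/3)*y/3) + C3*airybi(-3^(2/3)*y/3), y)


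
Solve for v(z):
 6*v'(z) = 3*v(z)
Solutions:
 v(z) = C1*exp(z/2)


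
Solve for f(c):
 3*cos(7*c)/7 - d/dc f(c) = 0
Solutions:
 f(c) = C1 + 3*sin(7*c)/49


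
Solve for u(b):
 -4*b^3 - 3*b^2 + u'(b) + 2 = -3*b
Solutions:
 u(b) = C1 + b^4 + b^3 - 3*b^2/2 - 2*b


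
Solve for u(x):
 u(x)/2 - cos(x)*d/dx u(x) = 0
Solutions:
 u(x) = C1*(sin(x) + 1)^(1/4)/(sin(x) - 1)^(1/4)


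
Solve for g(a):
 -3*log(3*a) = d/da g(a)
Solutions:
 g(a) = C1 - 3*a*log(a) - a*log(27) + 3*a


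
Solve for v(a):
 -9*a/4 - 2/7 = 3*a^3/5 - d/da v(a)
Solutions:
 v(a) = C1 + 3*a^4/20 + 9*a^2/8 + 2*a/7


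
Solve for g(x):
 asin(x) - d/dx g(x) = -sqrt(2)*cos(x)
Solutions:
 g(x) = C1 + x*asin(x) + sqrt(1 - x^2) + sqrt(2)*sin(x)


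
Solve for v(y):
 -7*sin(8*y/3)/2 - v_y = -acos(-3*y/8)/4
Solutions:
 v(y) = C1 + y*acos(-3*y/8)/4 + sqrt(64 - 9*y^2)/12 + 21*cos(8*y/3)/16


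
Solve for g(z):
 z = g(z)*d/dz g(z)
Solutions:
 g(z) = -sqrt(C1 + z^2)
 g(z) = sqrt(C1 + z^2)


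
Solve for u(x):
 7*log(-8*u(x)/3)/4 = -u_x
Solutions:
 4*Integral(1/(log(-_y) - log(3) + 3*log(2)), (_y, u(x)))/7 = C1 - x


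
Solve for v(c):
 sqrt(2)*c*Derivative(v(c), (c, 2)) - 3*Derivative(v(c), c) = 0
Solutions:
 v(c) = C1 + C2*c^(1 + 3*sqrt(2)/2)


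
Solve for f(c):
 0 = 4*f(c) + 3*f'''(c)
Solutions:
 f(c) = C3*exp(-6^(2/3)*c/3) + (C1*sin(2^(2/3)*3^(1/6)*c/2) + C2*cos(2^(2/3)*3^(1/6)*c/2))*exp(6^(2/3)*c/6)


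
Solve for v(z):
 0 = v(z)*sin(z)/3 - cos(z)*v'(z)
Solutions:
 v(z) = C1/cos(z)^(1/3)


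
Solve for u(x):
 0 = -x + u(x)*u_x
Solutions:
 u(x) = -sqrt(C1 + x^2)
 u(x) = sqrt(C1 + x^2)


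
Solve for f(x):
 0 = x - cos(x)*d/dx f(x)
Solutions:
 f(x) = C1 + Integral(x/cos(x), x)


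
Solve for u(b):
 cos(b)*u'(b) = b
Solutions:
 u(b) = C1 + Integral(b/cos(b), b)


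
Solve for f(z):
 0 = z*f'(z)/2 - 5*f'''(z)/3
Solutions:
 f(z) = C1 + Integral(C2*airyai(10^(2/3)*3^(1/3)*z/10) + C3*airybi(10^(2/3)*3^(1/3)*z/10), z)


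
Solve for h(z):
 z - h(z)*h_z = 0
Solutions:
 h(z) = -sqrt(C1 + z^2)
 h(z) = sqrt(C1 + z^2)


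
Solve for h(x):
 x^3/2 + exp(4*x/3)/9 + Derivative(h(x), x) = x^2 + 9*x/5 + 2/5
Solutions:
 h(x) = C1 - x^4/8 + x^3/3 + 9*x^2/10 + 2*x/5 - exp(4*x/3)/12


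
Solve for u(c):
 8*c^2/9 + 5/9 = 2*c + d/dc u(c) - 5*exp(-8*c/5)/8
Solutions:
 u(c) = C1 + 8*c^3/27 - c^2 + 5*c/9 - 25*exp(-8*c/5)/64


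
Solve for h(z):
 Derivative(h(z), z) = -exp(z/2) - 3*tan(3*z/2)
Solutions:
 h(z) = C1 - 2*exp(z/2) + 2*log(cos(3*z/2))


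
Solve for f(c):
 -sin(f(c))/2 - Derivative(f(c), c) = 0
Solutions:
 f(c) = -acos((-C1 - exp(c))/(C1 - exp(c))) + 2*pi
 f(c) = acos((-C1 - exp(c))/(C1 - exp(c)))


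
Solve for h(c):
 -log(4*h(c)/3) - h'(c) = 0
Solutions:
 Integral(1/(log(_y) - log(3) + 2*log(2)), (_y, h(c))) = C1 - c


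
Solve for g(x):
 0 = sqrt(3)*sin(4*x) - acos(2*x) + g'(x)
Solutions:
 g(x) = C1 + x*acos(2*x) - sqrt(1 - 4*x^2)/2 + sqrt(3)*cos(4*x)/4


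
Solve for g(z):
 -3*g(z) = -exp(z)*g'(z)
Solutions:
 g(z) = C1*exp(-3*exp(-z))


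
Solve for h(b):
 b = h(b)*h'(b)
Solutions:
 h(b) = -sqrt(C1 + b^2)
 h(b) = sqrt(C1 + b^2)


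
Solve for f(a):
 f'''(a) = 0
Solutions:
 f(a) = C1 + C2*a + C3*a^2


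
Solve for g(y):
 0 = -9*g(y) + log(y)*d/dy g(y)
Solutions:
 g(y) = C1*exp(9*li(y))


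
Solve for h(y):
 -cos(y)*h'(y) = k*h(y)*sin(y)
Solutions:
 h(y) = C1*exp(k*log(cos(y)))


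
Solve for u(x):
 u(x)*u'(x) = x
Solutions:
 u(x) = -sqrt(C1 + x^2)
 u(x) = sqrt(C1 + x^2)


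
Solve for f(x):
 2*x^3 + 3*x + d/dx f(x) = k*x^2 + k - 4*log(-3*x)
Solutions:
 f(x) = C1 + k*x^3/3 - x^4/2 - 3*x^2/2 + x*(k - 4*log(3) + 4) - 4*x*log(-x)


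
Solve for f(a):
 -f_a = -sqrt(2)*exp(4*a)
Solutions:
 f(a) = C1 + sqrt(2)*exp(4*a)/4


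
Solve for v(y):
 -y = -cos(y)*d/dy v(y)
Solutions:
 v(y) = C1 + Integral(y/cos(y), y)


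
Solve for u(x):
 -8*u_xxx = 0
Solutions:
 u(x) = C1 + C2*x + C3*x^2


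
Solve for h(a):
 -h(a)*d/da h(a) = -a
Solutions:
 h(a) = -sqrt(C1 + a^2)
 h(a) = sqrt(C1 + a^2)


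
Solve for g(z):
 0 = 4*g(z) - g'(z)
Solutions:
 g(z) = C1*exp(4*z)


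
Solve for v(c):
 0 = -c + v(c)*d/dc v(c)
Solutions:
 v(c) = -sqrt(C1 + c^2)
 v(c) = sqrt(C1 + c^2)


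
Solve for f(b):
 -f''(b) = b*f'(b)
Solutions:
 f(b) = C1 + C2*erf(sqrt(2)*b/2)


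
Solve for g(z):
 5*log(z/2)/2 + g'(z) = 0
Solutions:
 g(z) = C1 - 5*z*log(z)/2 + 5*z*log(2)/2 + 5*z/2


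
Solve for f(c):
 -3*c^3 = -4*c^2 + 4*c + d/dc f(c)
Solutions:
 f(c) = C1 - 3*c^4/4 + 4*c^3/3 - 2*c^2


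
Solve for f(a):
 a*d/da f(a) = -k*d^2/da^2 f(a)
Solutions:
 f(a) = C1 + C2*sqrt(k)*erf(sqrt(2)*a*sqrt(1/k)/2)


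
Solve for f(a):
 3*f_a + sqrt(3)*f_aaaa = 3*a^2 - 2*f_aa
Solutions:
 f(a) = C1 + C2*exp(-a*(-2^(2/3)*3^(1/6)*(27 + sqrt(32*sqrt(3) + 729))^(1/3) + 4*6^(1/3)/(27 + sqrt(32*sqrt(3) + 729))^(1/3))/12)*sin(a*(4*2^(1/3)*3^(5/6)/(27 + sqrt(32*sqrt(3) + 729))^(1/3) + 6^(2/3)*(27 + sqrt(32*sqrt(3) + 729))^(1/3))/12) + C3*exp(-a*(-2^(2/3)*3^(1/6)*(27 + sqrt(32*sqrt(3) + 729))^(1/3) + 4*6^(1/3)/(27 + sqrt(32*sqrt(3) + 729))^(1/3))/12)*cos(a*(4*2^(1/3)*3^(5/6)/(27 + sqrt(32*sqrt(3) + 729))^(1/3) + 6^(2/3)*(27 + sqrt(32*sqrt(3) + 729))^(1/3))/12) + C4*exp(a*(-2^(2/3)*3^(1/6)*(27 + sqrt(32*sqrt(3) + 729))^(1/3) + 4*6^(1/3)/(27 + sqrt(32*sqrt(3) + 729))^(1/3))/6) + a^3/3 - 2*a^2/3 + 8*a/9


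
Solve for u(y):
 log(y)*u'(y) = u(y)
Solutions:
 u(y) = C1*exp(li(y))


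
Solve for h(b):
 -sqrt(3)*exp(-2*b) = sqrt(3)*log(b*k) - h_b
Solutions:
 h(b) = C1 + sqrt(3)*b*log(b*k) - sqrt(3)*b - sqrt(3)*exp(-2*b)/2


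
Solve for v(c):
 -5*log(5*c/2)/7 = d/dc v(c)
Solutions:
 v(c) = C1 - 5*c*log(c)/7 - 5*c*log(5)/7 + 5*c*log(2)/7 + 5*c/7


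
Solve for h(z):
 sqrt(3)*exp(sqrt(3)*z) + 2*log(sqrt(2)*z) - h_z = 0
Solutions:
 h(z) = C1 + 2*z*log(z) + z*(-2 + log(2)) + exp(sqrt(3)*z)


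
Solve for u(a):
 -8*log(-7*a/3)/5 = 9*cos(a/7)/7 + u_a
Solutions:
 u(a) = C1 - 8*a*log(-a)/5 - 8*a*log(7)/5 + 8*a/5 + 8*a*log(3)/5 - 9*sin(a/7)


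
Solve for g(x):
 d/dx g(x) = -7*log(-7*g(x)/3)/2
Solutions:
 2*Integral(1/(log(-_y) - log(3) + log(7)), (_y, g(x)))/7 = C1 - x


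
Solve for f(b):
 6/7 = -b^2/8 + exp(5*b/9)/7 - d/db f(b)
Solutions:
 f(b) = C1 - b^3/24 - 6*b/7 + 9*exp(5*b/9)/35


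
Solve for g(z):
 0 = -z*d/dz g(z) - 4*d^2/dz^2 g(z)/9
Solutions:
 g(z) = C1 + C2*erf(3*sqrt(2)*z/4)


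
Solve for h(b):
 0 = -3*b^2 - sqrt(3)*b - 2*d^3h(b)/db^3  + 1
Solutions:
 h(b) = C1 + C2*b + C3*b^2 - b^5/40 - sqrt(3)*b^4/48 + b^3/12


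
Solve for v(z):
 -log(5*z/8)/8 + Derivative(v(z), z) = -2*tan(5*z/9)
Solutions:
 v(z) = C1 + z*log(z)/8 - 3*z*log(2)/8 - z/8 + z*log(5)/8 + 18*log(cos(5*z/9))/5


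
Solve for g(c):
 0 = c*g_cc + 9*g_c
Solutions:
 g(c) = C1 + C2/c^8


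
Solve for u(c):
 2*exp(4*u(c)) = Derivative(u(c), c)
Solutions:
 u(c) = log(-(-1/(C1 + 8*c))^(1/4))
 u(c) = log(-1/(C1 + 8*c))/4
 u(c) = log(-I*(-1/(C1 + 8*c))^(1/4))
 u(c) = log(I*(-1/(C1 + 8*c))^(1/4))


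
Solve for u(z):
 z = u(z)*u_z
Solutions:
 u(z) = -sqrt(C1 + z^2)
 u(z) = sqrt(C1 + z^2)


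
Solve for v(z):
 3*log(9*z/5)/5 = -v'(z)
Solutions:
 v(z) = C1 - 3*z*log(z)/5 - 6*z*log(3)/5 + 3*z/5 + 3*z*log(5)/5


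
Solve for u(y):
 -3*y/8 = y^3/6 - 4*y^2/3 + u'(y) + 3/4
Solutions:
 u(y) = C1 - y^4/24 + 4*y^3/9 - 3*y^2/16 - 3*y/4


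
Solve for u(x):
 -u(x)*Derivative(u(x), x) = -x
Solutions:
 u(x) = -sqrt(C1 + x^2)
 u(x) = sqrt(C1 + x^2)


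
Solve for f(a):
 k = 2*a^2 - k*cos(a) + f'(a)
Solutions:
 f(a) = C1 - 2*a^3/3 + a*k + k*sin(a)


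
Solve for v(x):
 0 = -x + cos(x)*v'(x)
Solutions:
 v(x) = C1 + Integral(x/cos(x), x)


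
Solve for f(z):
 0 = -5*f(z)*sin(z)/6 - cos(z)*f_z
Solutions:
 f(z) = C1*cos(z)^(5/6)


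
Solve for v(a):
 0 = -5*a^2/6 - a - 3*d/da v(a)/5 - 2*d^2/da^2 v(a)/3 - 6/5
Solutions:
 v(a) = C1 + C2*exp(-9*a/10) - 25*a^3/54 + 115*a^2/162 - 2608*a/729


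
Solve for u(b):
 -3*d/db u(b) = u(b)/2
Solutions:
 u(b) = C1*exp(-b/6)


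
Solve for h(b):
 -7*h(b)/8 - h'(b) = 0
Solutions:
 h(b) = C1*exp(-7*b/8)


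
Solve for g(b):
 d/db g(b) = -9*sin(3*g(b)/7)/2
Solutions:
 9*b/2 + 7*log(cos(3*g(b)/7) - 1)/6 - 7*log(cos(3*g(b)/7) + 1)/6 = C1


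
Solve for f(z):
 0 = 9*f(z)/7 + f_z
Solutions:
 f(z) = C1*exp(-9*z/7)


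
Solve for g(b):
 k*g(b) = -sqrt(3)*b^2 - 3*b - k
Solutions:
 g(b) = (-sqrt(3)*b^2 - 3*b - k)/k
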